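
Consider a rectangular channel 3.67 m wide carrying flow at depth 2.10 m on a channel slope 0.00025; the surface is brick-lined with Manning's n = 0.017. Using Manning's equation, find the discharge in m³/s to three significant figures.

A = b·y = 3.67 × 2.10 = 7.707 m²
P = b + 2y = 3.67 + 2×2.10 = 7.870 m
R = A/P = 7.707/7.870 = 0.9793 m
Q = (1/n)·A·R^(2/3)·S^(1/2) = (1/0.017) × 7.707 × 0.9793^(2/3) × 0.00025^(1/2) = 7.069 m³/s

7.07 m³/s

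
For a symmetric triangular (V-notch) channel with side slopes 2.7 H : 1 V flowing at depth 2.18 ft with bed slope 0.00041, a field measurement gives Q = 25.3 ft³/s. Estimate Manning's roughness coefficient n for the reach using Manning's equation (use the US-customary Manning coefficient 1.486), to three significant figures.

A = z·y² = 2.7×2.18² = 12.83 ft²
P = 2y√(1+z²) = 2×2.18×√(1+2.7²) = 12.55 ft
R = A/P = 12.83/12.55 = 1.022 ft
n = (1.486/Q)·A·R^(2/3)·S^(1/2) = (1.486/25.3) × 12.83 × 1.015 × 0.02025 = 0.01548

0.0155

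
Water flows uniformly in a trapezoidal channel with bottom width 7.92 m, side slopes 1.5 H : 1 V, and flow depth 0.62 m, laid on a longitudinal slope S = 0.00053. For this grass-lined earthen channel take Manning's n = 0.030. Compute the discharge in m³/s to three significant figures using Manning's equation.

2.79 m³/s

A = (b + z·y)·y = (7.92 + 1.5×0.62)×0.62 = 5.487 m²
P = b + 2y√(1+z²) = 7.92 + 2×0.62×√(1+1.5²) = 10.16 m
R = A/P = 5.487/10.16 = 0.5403 m
Q = (1/n)·A·R^(2/3)·S^(1/2) = (1/0.030) × 5.487 × 0.5403^(2/3) × 0.00053^(1/2) = 2.793 m³/s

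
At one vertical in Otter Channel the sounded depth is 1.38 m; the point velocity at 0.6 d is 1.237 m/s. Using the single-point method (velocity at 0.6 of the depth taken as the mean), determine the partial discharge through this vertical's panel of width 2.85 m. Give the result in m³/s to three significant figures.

v̄ = v₀.₆ = 1.237 m/s
q = v̄ × d × w = 1.237 × 1.38 × 2.85 = 4.865 m³/s

4.87 m³/s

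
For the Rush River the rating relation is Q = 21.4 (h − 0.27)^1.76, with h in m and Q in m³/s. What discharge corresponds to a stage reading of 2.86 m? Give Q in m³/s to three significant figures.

114 m³/s

Q = 21.4 × (2.86 − 0.27)^1.76 = 21.4 × 2.59^1.76 = 114.2 m³/s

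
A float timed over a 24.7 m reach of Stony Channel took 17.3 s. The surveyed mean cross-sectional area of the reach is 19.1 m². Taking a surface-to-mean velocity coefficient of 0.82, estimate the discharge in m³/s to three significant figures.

22.4 m³/s

v_surface = L / t̄ = 24.7 / 17.3 = 1.428 m/s
v_mean = 0.82 × 1.428 = 1.171 m/s
Q = A × v_mean = 19.1 × 1.171 = 22.36 m³/s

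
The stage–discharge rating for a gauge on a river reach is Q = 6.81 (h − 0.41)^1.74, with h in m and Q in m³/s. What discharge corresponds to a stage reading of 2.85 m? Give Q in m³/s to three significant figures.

32.2 m³/s

Q = 6.81 × (2.85 − 0.41)^1.74 = 6.81 × 2.44^1.74 = 32.15 m³/s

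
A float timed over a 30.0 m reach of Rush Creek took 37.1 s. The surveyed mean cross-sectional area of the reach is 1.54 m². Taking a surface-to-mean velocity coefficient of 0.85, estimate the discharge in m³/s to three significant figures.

1.06 m³/s

v_surface = L / t̄ = 30.0 / 37.1 = 0.8086 m/s
v_mean = 0.85 × 0.8086 = 0.6873 m/s
Q = A × v_mean = 1.54 × 0.6873 = 1.058 m³/s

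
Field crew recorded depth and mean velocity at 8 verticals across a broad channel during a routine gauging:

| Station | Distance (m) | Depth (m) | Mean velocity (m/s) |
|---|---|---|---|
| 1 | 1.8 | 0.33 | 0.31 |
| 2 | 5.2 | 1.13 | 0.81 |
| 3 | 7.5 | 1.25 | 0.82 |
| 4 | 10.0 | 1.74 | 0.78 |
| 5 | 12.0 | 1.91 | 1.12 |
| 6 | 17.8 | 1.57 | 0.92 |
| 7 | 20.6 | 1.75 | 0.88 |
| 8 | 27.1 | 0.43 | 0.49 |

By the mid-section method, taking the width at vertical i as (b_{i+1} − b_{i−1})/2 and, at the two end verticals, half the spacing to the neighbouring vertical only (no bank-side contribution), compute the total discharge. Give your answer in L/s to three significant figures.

30700 L/s

w_1 = (5.2 − 1.8)/2 = 1.7 m; q_1 = 0.31 × 0.33 × 1.7 = 0.1739 m³/s
w_2 = (7.5 − 1.8)/2 = 2.85 m; q_2 = 0.81 × 1.13 × 2.85 = 2.609 m³/s
w_3 = (10.0 − 5.2)/2 = 2.4 m; q_3 = 0.82 × 1.25 × 2.4 = 2.460 m³/s
w_4 = (12.0 − 7.5)/2 = 2.25 m; q_4 = 0.78 × 1.74 × 2.25 = 3.054 m³/s
w_5 = (17.8 − 10.0)/2 = 3.9 m; q_5 = 1.12 × 1.91 × 3.9 = 8.343 m³/s
w_6 = (20.6 − 12.0)/2 = 4.3 m; q_6 = 0.92 × 1.57 × 4.3 = 6.211 m³/s
w_7 = (27.1 − 17.8)/2 = 4.65 m; q_7 = 0.88 × 1.75 × 4.65 = 7.161 m³/s
w_8 = (27.1 − 20.6)/2 = 3.25 m; q_8 = 0.49 × 0.43 × 3.25 = 0.6848 m³/s
Q = Σ qᵢ = 30.70 m³/s
= 30.70 × 1000 = 30700 L/s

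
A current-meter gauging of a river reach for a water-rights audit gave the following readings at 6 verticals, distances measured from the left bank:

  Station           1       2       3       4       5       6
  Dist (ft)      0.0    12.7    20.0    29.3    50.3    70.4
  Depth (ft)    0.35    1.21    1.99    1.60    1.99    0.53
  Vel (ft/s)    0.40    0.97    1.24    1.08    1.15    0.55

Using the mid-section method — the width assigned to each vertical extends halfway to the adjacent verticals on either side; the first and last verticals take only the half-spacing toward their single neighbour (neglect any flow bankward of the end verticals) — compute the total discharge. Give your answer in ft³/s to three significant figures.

w_1 = (12.7 − 0.0)/2 = 6.35 ft; q_1 = 0.40 × 0.35 × 6.35 = 0.8890 ft³/s
w_2 = (20.0 − 0.0)/2 = 10 ft; q_2 = 0.97 × 1.21 × 10 = 11.74 ft³/s
w_3 = (29.3 − 12.7)/2 = 8.3 ft; q_3 = 1.24 × 1.99 × 8.3 = 20.48 ft³/s
w_4 = (50.3 − 20.0)/2 = 15.15 ft; q_4 = 1.08 × 1.60 × 15.15 = 26.18 ft³/s
w_5 = (70.4 − 29.3)/2 = 20.55 ft; q_5 = 1.15 × 1.99 × 20.55 = 47.03 ft³/s
w_6 = (70.4 − 50.3)/2 = 10.05 ft; q_6 = 0.55 × 0.53 × 10.05 = 2.930 ft³/s
Q = Σ qᵢ = 109.2 ft³/s

109 ft³/s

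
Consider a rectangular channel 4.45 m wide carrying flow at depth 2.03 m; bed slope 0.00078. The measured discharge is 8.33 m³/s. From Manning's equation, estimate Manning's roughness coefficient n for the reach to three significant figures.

0.0315

A = b·y = 4.45 × 2.03 = 9.034 m²
P = b + 2y = 4.45 + 2×2.03 = 8.510 m
R = A/P = 9.034/8.510 = 1.062 m
n = (1/Q)·A·R^(2/3)·S^(1/2) = (1/8.33) × 9.034 × 1.041 × 0.02793 = 0.03152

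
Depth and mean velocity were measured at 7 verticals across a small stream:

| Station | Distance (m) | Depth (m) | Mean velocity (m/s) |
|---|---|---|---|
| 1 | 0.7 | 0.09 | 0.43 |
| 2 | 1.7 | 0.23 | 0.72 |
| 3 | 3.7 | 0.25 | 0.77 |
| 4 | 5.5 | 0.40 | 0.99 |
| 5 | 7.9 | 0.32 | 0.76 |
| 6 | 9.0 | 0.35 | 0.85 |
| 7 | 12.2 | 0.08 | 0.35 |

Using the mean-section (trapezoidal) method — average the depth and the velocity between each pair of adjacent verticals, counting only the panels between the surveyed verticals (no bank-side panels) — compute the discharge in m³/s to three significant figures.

2.43 m³/s

Panel 1-2: Δb = 1 m, d̄ = (0.09+0.23)/2 = 0.16, v̄ = (0.43+0.72)/2 = 0.575 → q = 1×0.16×0.575 = 0.09200 m³/s
Panel 2-3: Δb = 2 m, d̄ = (0.23+0.25)/2 = 0.24, v̄ = (0.72+0.77)/2 = 0.745 → q = 2×0.24×0.745 = 0.3576 m³/s
Panel 3-4: Δb = 1.8 m, d̄ = (0.25+0.40)/2 = 0.325, v̄ = (0.77+0.99)/2 = 0.88 → q = 1.8×0.325×0.88 = 0.5148 m³/s
Panel 4-5: Δb = 2.4 m, d̄ = (0.40+0.32)/2 = 0.36, v̄ = (0.99+0.76)/2 = 0.875 → q = 2.4×0.36×0.875 = 0.7560 m³/s
Panel 5-6: Δb = 1.1 m, d̄ = (0.32+0.35)/2 = 0.335, v̄ = (0.76+0.85)/2 = 0.805 → q = 1.1×0.335×0.805 = 0.2966 m³/s
Panel 6-7: Δb = 3.2 m, d̄ = (0.35+0.08)/2 = 0.215, v̄ = (0.85+0.35)/2 = 0.6 → q = 3.2×0.215×0.6 = 0.4128 m³/s
Q = Σ q = 2.430 m³/s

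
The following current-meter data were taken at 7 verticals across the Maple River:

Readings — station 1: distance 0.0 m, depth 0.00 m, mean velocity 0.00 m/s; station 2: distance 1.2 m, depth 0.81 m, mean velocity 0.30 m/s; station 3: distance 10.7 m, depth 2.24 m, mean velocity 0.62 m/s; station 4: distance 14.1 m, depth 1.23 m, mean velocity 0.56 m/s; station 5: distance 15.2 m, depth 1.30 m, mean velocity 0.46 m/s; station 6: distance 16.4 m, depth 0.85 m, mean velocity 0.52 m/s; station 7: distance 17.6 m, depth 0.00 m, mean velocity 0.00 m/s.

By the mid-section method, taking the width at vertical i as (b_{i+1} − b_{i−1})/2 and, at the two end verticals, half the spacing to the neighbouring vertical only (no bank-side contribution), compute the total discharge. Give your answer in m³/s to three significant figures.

13.0 m³/s

w_2 = (10.7 − 0.0)/2 = 5.35 m; q_2 = 0.30 × 0.81 × 5.35 = 1.300 m³/s
w_3 = (14.1 − 1.2)/2 = 6.45 m; q_3 = 0.62 × 2.24 × 6.45 = 8.958 m³/s
w_4 = (15.2 − 10.7)/2 = 2.25 m; q_4 = 0.56 × 1.23 × 2.25 = 1.550 m³/s
w_5 = (16.4 − 14.1)/2 = 1.15 m; q_5 = 0.46 × 1.30 × 1.15 = 0.6877 m³/s
w_6 = (17.6 − 15.2)/2 = 1.2 m; q_6 = 0.52 × 0.85 × 1.2 = 0.5304 m³/s
Stations 1, 7 contribute zero (depth or velocity is 0).
Q = Σ qᵢ = 13.03 m³/s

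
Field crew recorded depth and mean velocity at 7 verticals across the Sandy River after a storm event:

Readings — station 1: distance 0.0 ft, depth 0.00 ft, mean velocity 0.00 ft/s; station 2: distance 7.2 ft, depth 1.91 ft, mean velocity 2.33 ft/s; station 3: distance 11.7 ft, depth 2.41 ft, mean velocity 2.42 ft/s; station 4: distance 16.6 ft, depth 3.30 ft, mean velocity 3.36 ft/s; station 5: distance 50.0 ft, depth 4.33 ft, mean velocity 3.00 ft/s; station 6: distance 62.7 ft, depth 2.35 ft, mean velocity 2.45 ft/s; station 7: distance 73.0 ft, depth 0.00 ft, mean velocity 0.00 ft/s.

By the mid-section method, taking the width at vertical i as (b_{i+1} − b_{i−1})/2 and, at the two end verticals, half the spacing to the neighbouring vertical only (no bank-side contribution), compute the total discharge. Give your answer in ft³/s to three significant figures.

631 ft³/s

w_2 = (11.7 − 0.0)/2 = 5.85 ft; q_2 = 2.33 × 1.91 × 5.85 = 26.03 ft³/s
w_3 = (16.6 − 7.2)/2 = 4.7 ft; q_3 = 2.42 × 2.41 × 4.7 = 27.41 ft³/s
w_4 = (50.0 − 11.7)/2 = 19.15 ft; q_4 = 3.36 × 3.30 × 19.15 = 212.3 ft³/s
w_5 = (62.7 − 16.6)/2 = 23.05 ft; q_5 = 3.00 × 4.33 × 23.05 = 299.4 ft³/s
w_6 = (73.0 − 50.0)/2 = 11.5 ft; q_6 = 2.45 × 2.35 × 11.5 = 66.21 ft³/s
Stations 1, 7 contribute zero (depth or velocity is 0).
Q = Σ qᵢ = 631.4 ft³/s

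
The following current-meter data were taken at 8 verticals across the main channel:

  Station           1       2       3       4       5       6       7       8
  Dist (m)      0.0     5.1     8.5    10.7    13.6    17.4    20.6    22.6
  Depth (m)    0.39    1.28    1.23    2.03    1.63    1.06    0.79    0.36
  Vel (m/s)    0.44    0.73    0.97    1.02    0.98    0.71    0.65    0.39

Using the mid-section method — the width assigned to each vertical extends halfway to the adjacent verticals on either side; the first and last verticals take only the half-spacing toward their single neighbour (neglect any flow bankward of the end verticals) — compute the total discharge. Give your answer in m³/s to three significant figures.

22.5 m³/s

w_1 = (5.1 − 0.0)/2 = 2.55 m; q_1 = 0.44 × 0.39 × 2.55 = 0.4376 m³/s
w_2 = (8.5 − 0.0)/2 = 4.25 m; q_2 = 0.73 × 1.28 × 4.25 = 3.971 m³/s
w_3 = (10.7 − 5.1)/2 = 2.8 m; q_3 = 0.97 × 1.23 × 2.8 = 3.341 m³/s
w_4 = (13.6 − 8.5)/2 = 2.55 m; q_4 = 1.02 × 2.03 × 2.55 = 5.280 m³/s
w_5 = (17.4 − 10.7)/2 = 3.35 m; q_5 = 0.98 × 1.63 × 3.35 = 5.351 m³/s
w_6 = (20.6 − 13.6)/2 = 3.5 m; q_6 = 0.71 × 1.06 × 3.5 = 2.634 m³/s
w_7 = (22.6 − 17.4)/2 = 2.6 m; q_7 = 0.65 × 0.79 × 2.6 = 1.335 m³/s
w_8 = (22.6 − 20.6)/2 = 1 m; q_8 = 0.39 × 0.36 × 1 = 0.1404 m³/s
Q = Σ qᵢ = 22.49 m³/s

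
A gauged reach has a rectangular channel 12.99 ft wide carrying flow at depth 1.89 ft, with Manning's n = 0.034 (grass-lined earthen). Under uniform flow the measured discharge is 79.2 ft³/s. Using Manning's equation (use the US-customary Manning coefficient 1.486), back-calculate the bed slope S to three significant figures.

0.00328

A = b·y = 12.99 × 1.89 = 24.55 ft²
P = b + 2y = 12.99 + 2×1.89 = 16.77 ft
R = A/P = 24.55/16.77 = 1.464 ft
S = (Q·n / (1.486·A·R^(2/3)))² = (79.2×0.034 / (1.486×24.55×1.289))² = 0.003277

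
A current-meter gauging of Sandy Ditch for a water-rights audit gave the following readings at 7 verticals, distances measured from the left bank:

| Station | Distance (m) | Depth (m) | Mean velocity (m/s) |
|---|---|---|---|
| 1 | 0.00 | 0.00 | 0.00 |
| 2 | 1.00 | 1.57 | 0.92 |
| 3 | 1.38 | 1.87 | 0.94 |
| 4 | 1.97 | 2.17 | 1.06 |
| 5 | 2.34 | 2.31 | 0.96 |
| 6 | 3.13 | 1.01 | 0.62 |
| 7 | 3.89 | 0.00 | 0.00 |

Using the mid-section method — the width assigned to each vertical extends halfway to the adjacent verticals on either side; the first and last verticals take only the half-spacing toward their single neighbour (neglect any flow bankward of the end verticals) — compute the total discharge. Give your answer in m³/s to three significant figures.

4.72 m³/s

w_2 = (1.38 − 0.00)/2 = 0.69 m; q_2 = 0.92 × 1.57 × 0.69 = 0.9966 m³/s
w_3 = (1.97 − 1.00)/2 = 0.485 m; q_3 = 0.94 × 1.87 × 0.485 = 0.8525 m³/s
w_4 = (2.34 − 1.38)/2 = 0.48 m; q_4 = 1.06 × 2.17 × 0.48 = 1.104 m³/s
w_5 = (3.13 − 1.97)/2 = 0.58 m; q_5 = 0.96 × 2.31 × 0.58 = 1.286 m³/s
w_6 = (3.89 − 2.34)/2 = 0.775 m; q_6 = 0.62 × 1.01 × 0.775 = 0.4853 m³/s
Stations 1, 7 contribute zero (depth or velocity is 0).
Q = Σ qᵢ = 4.725 m³/s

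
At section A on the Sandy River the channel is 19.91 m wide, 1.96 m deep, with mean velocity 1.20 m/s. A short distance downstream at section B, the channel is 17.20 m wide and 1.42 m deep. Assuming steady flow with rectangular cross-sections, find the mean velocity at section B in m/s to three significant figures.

1.92 m/s

Q = A₁V₁ = (19.91×1.96) × 1.20 = 46.83 m³/s
A₂ = 17.20 × 1.42 = 24.42 m²
V₂ = Q/A₂ = 46.83/24.42 = 1.917 m/s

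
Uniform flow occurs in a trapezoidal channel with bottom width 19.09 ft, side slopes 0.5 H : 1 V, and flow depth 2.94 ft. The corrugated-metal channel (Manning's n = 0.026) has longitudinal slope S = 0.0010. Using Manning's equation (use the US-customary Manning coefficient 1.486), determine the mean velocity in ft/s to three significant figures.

3.20 ft/s

A = (b + z·y)·y = (19.09 + 0.5×2.94)×2.94 = 60.45 ft²
P = b + 2y√(1+z²) = 19.09 + 2×2.94×√(1+0.5²) = 25.66 ft
R = A/P = 60.45/25.66 = 2.355 ft
Q = (1.486/n)·A·R^(2/3)·S^(1/2) = (1.486/0.026) × 60.45 × 2.355^(2/3) × 0.0010^(1/2) = 193.4 ft³/s
V = Q/A = 193.4/60.45 = 3.199 ft/s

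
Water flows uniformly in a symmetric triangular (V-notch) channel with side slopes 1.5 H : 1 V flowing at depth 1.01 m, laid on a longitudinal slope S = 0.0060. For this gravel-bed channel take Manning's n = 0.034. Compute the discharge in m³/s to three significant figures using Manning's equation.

1.96 m³/s

A = z·y² = 1.5×1.01² = 1.530 m²
P = 2y√(1+z²) = 2×1.01×√(1+1.5²) = 3.642 m
R = A/P = 1.530/3.642 = 0.4202 m
Q = (1/n)·A·R^(2/3)·S^(1/2) = (1/0.034) × 1.530 × 0.4202^(2/3) × 0.0060^(1/2) = 1.956 m³/s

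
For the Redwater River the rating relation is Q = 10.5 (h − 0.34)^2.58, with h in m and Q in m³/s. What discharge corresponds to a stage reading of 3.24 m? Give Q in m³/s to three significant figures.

Q = 10.5 × (3.24 − 0.34)^2.58 = 10.5 × 2.9^2.58 = 163.7 m³/s

164 m³/s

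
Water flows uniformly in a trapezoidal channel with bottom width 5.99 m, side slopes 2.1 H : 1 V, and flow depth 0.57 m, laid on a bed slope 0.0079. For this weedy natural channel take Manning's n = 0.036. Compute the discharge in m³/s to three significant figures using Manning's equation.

A = (b + z·y)·y = (5.99 + 2.1×0.57)×0.57 = 4.097 m²
P = b + 2y√(1+z²) = 5.99 + 2×0.57×√(1+2.1²) = 8.642 m
R = A/P = 4.097/8.642 = 0.4741 m
Q = (1/n)·A·R^(2/3)·S^(1/2) = (1/0.036) × 4.097 × 0.4741^(2/3) × 0.0079^(1/2) = 6.149 m³/s

6.15 m³/s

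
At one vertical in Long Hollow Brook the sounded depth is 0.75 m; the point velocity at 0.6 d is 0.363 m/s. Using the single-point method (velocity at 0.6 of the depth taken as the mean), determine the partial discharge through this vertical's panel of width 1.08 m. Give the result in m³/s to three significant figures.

0.294 m³/s

v̄ = v₀.₆ = 0.363 m/s
q = v̄ × d × w = 0.3630 × 0.75 × 1.08 = 0.2940 m³/s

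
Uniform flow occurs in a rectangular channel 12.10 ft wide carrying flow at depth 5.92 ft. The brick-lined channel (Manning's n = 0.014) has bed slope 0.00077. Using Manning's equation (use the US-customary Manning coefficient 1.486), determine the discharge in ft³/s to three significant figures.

438 ft³/s

A = b·y = 12.10 × 5.92 = 71.63 ft²
P = b + 2y = 12.10 + 2×5.92 = 23.94 ft
R = A/P = 71.63/23.94 = 2.992 ft
Q = (1.486/n)·A·R^(2/3)·S^(1/2) = (1.486/0.014) × 71.63 × 2.992^(2/3) × 0.00077^(1/2) = 438.1 ft³/s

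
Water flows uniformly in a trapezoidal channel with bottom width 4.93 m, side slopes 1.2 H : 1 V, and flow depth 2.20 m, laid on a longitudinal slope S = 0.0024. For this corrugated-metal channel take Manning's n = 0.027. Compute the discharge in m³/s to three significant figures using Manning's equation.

38.0 m³/s

A = (b + z·y)·y = (4.93 + 1.2×2.20)×2.20 = 16.65 m²
P = b + 2y√(1+z²) = 4.93 + 2×2.20×√(1+1.2²) = 11.80 m
R = A/P = 16.65/11.80 = 1.411 m
Q = (1/n)·A·R^(2/3)·S^(1/2) = (1/0.027) × 16.65 × 1.411^(2/3) × 0.0024^(1/2) = 38.01 m³/s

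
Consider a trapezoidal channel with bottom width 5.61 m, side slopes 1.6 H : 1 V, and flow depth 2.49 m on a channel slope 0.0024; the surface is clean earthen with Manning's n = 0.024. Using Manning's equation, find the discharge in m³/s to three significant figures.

66.5 m³/s

A = (b + z·y)·y = (5.61 + 1.6×2.49)×2.49 = 23.89 m²
P = b + 2y√(1+z²) = 5.61 + 2×2.49×√(1+1.6²) = 15.01 m
R = A/P = 23.89/15.01 = 1.592 m
Q = (1/n)·A·R^(2/3)·S^(1/2) = (1/0.024) × 23.89 × 1.592^(2/3) × 0.0024^(1/2) = 66.48 m³/s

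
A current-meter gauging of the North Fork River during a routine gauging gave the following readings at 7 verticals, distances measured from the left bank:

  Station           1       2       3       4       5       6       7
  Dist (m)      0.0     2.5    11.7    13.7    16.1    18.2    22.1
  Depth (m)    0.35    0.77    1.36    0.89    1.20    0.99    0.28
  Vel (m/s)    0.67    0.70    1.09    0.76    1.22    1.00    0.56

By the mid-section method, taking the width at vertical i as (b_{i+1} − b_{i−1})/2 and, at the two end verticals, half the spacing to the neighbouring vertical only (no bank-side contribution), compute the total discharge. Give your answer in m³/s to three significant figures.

w_1 = (2.5 − 0.0)/2 = 1.25 m; q_1 = 0.67 × 0.35 × 1.25 = 0.2931 m³/s
w_2 = (11.7 − 0.0)/2 = 5.85 m; q_2 = 0.70 × 0.77 × 5.85 = 3.153 m³/s
w_3 = (13.7 − 2.5)/2 = 5.6 m; q_3 = 1.09 × 1.36 × 5.6 = 8.301 m³/s
w_4 = (16.1 − 11.7)/2 = 2.2 m; q_4 = 0.76 × 0.89 × 2.2 = 1.488 m³/s
w_5 = (18.2 − 13.7)/2 = 2.25 m; q_5 = 1.22 × 1.20 × 2.25 = 3.294 m³/s
w_6 = (22.1 − 16.1)/2 = 3 m; q_6 = 1.00 × 0.99 × 3 = 2.970 m³/s
w_7 = (22.1 − 18.2)/2 = 1.95 m; q_7 = 0.56 × 0.28 × 1.95 = 0.3058 m³/s
Q = Σ qᵢ = 19.81 m³/s

19.8 m³/s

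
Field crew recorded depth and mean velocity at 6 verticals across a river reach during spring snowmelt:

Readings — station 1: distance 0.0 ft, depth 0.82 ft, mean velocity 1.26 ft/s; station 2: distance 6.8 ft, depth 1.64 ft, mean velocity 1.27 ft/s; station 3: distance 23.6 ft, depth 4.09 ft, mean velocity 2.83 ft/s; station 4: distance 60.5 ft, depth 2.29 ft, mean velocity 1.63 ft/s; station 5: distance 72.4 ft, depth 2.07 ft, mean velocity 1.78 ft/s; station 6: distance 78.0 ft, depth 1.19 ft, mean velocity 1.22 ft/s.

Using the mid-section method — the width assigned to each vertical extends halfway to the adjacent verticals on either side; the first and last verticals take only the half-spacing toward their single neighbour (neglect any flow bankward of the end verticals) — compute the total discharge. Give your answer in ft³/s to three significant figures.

466 ft³/s

w_1 = (6.8 − 0.0)/2 = 3.4 ft; q_1 = 1.26 × 0.82 × 3.4 = 3.513 ft³/s
w_2 = (23.6 − 0.0)/2 = 11.8 ft; q_2 = 1.27 × 1.64 × 11.8 = 24.58 ft³/s
w_3 = (60.5 − 6.8)/2 = 26.85 ft; q_3 = 2.83 × 4.09 × 26.85 = 310.8 ft³/s
w_4 = (72.4 − 23.6)/2 = 24.4 ft; q_4 = 1.63 × 2.29 × 24.4 = 91.08 ft³/s
w_5 = (78.0 − 60.5)/2 = 8.75 ft; q_5 = 1.78 × 2.07 × 8.75 = 32.24 ft³/s
w_6 = (78.0 − 72.4)/2 = 2.8 ft; q_6 = 1.22 × 1.19 × 2.8 = 4.065 ft³/s
Q = Σ qᵢ = 466.3 ft³/s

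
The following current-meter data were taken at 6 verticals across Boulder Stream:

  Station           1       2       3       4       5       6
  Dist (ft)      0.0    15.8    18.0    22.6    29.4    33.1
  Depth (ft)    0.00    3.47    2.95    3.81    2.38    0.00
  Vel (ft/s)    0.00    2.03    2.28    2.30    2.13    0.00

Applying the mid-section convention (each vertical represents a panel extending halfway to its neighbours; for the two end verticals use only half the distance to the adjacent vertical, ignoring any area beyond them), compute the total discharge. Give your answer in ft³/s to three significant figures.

163 ft³/s

w_2 = (18.0 − 0.0)/2 = 9 ft; q_2 = 2.03 × 3.47 × 9 = 63.40 ft³/s
w_3 = (22.6 − 15.8)/2 = 3.4 ft; q_3 = 2.28 × 2.95 × 3.4 = 22.87 ft³/s
w_4 = (29.4 − 18.0)/2 = 5.7 ft; q_4 = 2.30 × 3.81 × 5.7 = 49.95 ft³/s
w_5 = (33.1 − 22.6)/2 = 5.25 ft; q_5 = 2.13 × 2.38 × 5.25 = 26.61 ft³/s
Stations 1, 6 contribute zero (depth or velocity is 0).
Q = Σ qᵢ = 162.8 ft³/s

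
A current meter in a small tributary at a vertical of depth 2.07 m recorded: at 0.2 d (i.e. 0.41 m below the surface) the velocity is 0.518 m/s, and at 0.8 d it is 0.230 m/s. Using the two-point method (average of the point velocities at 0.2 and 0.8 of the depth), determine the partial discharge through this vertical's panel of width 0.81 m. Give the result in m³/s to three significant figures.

0.627 m³/s

v̄ = (0.518 + 0.230) / 2 = 0.3740 m/s
q = v̄ × d × w = 0.3740 × 2.07 × 0.81 = 0.6271 m³/s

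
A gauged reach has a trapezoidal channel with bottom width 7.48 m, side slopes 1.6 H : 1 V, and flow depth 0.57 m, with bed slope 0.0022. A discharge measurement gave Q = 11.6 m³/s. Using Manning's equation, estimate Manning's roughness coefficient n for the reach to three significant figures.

A = (b + z·y)·y = (7.48 + 1.6×0.57)×0.57 = 4.783 m²
P = b + 2y√(1+z²) = 7.48 + 2×0.57×√(1+1.6²) = 9.631 m
R = A/P = 4.783/9.631 = 0.4967 m
n = (1/Q)·A·R^(2/3)·S^(1/2) = (1/11.6) × 4.783 × 0.6272 × 0.04690 = 0.01213

0.0121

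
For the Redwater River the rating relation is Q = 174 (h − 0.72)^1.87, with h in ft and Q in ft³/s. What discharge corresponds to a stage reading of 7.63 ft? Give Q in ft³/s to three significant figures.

6460 ft³/s

Q = 174 × (7.63 − 0.72)^1.87 = 174 × 6.91^1.87 = 6462 ft³/s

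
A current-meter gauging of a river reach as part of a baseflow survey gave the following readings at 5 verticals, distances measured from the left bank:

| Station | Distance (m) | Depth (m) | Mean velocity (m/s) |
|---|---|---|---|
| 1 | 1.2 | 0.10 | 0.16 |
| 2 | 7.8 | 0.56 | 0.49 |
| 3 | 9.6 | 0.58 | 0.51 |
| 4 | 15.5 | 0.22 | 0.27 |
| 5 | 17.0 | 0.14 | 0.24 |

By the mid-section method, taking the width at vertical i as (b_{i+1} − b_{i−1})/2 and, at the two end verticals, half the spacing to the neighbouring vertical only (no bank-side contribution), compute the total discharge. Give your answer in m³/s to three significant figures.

w_1 = (7.8 − 1.2)/2 = 3.3 m; q_1 = 0.16 × 0.10 × 3.3 = 0.05280 m³/s
w_2 = (9.6 − 1.2)/2 = 4.2 m; q_2 = 0.49 × 0.56 × 4.2 = 1.152 m³/s
w_3 = (15.5 − 7.8)/2 = 3.85 m; q_3 = 0.51 × 0.58 × 3.85 = 1.139 m³/s
w_4 = (17.0 − 9.6)/2 = 3.7 m; q_4 = 0.27 × 0.22 × 3.7 = 0.2198 m³/s
w_5 = (17.0 − 15.5)/2 = 0.75 m; q_5 = 0.24 × 0.14 × 0.75 = 0.02520 m³/s
Q = Σ qᵢ = 2.589 m³/s

2.59 m³/s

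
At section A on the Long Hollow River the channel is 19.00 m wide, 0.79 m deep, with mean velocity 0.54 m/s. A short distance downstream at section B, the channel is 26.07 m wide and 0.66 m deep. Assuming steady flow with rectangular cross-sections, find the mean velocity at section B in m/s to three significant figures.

0.471 m/s

Q = A₁V₁ = (19.00×0.79) × 0.54 = 8.105 m³/s
A₂ = 26.07 × 0.66 = 17.21 m²
V₂ = Q/A₂ = 8.105/17.21 = 0.4711 m/s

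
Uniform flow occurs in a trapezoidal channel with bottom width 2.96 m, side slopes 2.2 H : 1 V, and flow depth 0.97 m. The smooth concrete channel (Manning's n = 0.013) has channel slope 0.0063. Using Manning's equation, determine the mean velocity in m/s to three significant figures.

A = (b + z·y)·y = (2.96 + 2.2×0.97)×0.97 = 4.941 m²
P = b + 2y√(1+z²) = 2.96 + 2×0.97×√(1+2.2²) = 7.648 m
R = A/P = 4.941/7.648 = 0.6461 m
Q = (1/n)·A·R^(2/3)·S^(1/2) = (1/0.013) × 4.941 × 0.6461^(2/3) × 0.0063^(1/2) = 22.55 m³/s
V = Q/A = 22.55/4.941 = 4.563 m/s

4.56 m/s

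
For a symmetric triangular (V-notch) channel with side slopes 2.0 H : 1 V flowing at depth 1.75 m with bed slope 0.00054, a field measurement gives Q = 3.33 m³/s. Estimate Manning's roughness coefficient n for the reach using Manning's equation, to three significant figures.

A = z·y² = 2.0×1.75² = 6.125 m²
P = 2y√(1+z²) = 2×1.75×√(1+2.0²) = 7.826 m
R = A/P = 6.125/7.826 = 0.7826 m
n = (1/Q)·A·R^(2/3)·S^(1/2) = (1/3.33) × 6.125 × 0.8492 × 0.02324 = 0.03630

0.0363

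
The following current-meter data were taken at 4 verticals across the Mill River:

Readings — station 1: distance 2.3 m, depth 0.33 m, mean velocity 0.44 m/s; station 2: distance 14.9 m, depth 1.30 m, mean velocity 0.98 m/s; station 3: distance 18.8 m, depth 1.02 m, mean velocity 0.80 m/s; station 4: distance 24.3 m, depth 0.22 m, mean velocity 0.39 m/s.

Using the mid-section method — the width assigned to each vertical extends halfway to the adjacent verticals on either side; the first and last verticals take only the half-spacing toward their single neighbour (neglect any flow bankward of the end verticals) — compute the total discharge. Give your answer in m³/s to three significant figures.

w_1 = (14.9 − 2.3)/2 = 6.3 m; q_1 = 0.44 × 0.33 × 6.3 = 0.9148 m³/s
w_2 = (18.8 − 2.3)/2 = 8.25 m; q_2 = 0.98 × 1.30 × 8.25 = 10.51 m³/s
w_3 = (24.3 − 14.9)/2 = 4.7 m; q_3 = 0.80 × 1.02 × 4.7 = 3.835 m³/s
w_4 = (24.3 − 18.8)/2 = 2.75 m; q_4 = 0.39 × 0.22 × 2.75 = 0.2360 m³/s
Q = Σ qᵢ = 15.50 m³/s

15.5 m³/s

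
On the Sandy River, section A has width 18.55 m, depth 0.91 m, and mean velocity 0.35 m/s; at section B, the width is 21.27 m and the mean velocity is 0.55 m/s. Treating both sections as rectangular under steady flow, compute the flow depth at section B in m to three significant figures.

0.505 m

Q = A₁V₁ = (18.55×0.91) × 0.35 = 5.908 m³/s
d₂ = Q/(b₂ V₂) = 5.908/(21.27×0.55) = 0.5050 m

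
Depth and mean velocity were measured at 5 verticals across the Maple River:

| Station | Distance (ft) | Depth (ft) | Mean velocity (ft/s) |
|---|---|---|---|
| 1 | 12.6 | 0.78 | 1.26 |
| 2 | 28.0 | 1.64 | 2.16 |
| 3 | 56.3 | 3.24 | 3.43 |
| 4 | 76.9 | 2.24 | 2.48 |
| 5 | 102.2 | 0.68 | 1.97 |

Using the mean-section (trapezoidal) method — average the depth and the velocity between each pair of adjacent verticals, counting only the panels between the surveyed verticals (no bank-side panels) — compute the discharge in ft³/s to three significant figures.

474 ft³/s

Panel 1-2: Δb = 15.4 ft, d̄ = (0.78+1.64)/2 = 1.21, v̄ = (1.26+2.16)/2 = 1.71 → q = 15.4×1.21×1.71 = 31.86 ft³/s
Panel 2-3: Δb = 28.3 ft, d̄ = (1.64+3.24)/2 = 2.44, v̄ = (2.16+3.43)/2 = 2.795 → q = 28.3×2.44×2.795 = 193.0 ft³/s
Panel 3-4: Δb = 20.6 ft, d̄ = (3.24+2.24)/2 = 2.74, v̄ = (3.43+2.48)/2 = 2.955 → q = 20.6×2.74×2.955 = 166.8 ft³/s
Panel 4-5: Δb = 25.3 ft, d̄ = (2.24+0.68)/2 = 1.46, v̄ = (2.48+1.97)/2 = 2.225 → q = 25.3×1.46×2.225 = 82.19 ft³/s
Q = Σ q = 473.8 ft³/s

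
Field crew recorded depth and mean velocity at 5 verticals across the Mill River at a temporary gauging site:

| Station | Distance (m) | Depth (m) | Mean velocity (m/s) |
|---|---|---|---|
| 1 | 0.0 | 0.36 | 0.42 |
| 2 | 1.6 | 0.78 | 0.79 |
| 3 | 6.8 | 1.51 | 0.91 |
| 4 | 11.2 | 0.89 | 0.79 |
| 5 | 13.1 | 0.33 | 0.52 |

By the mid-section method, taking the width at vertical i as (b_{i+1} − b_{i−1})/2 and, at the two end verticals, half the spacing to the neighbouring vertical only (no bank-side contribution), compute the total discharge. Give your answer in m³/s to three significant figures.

11.2 m³/s

w_1 = (1.6 − 0.0)/2 = 0.8 m; q_1 = 0.42 × 0.36 × 0.8 = 0.1210 m³/s
w_2 = (6.8 − 0.0)/2 = 3.4 m; q_2 = 0.79 × 0.78 × 3.4 = 2.095 m³/s
w_3 = (11.2 − 1.6)/2 = 4.8 m; q_3 = 0.91 × 1.51 × 4.8 = 6.596 m³/s
w_4 = (13.1 − 6.8)/2 = 3.15 m; q_4 = 0.79 × 0.89 × 3.15 = 2.215 m³/s
w_5 = (13.1 − 11.2)/2 = 0.95 m; q_5 = 0.52 × 0.33 × 0.95 = 0.1630 m³/s
Q = Σ qᵢ = 11.19 m³/s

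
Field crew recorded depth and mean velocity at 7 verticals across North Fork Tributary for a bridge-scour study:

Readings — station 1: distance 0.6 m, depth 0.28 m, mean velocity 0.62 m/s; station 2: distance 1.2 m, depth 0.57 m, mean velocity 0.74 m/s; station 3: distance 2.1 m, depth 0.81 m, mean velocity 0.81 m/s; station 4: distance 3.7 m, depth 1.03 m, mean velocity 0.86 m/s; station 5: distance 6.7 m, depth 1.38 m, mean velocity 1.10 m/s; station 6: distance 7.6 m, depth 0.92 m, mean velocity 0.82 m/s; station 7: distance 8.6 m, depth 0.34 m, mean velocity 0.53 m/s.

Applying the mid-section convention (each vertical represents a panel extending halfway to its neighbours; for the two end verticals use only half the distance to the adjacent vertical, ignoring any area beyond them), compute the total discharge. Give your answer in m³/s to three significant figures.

w_1 = (1.2 − 0.6)/2 = 0.3 m; q_1 = 0.62 × 0.28 × 0.3 = 0.05208 m³/s
w_2 = (2.1 − 0.6)/2 = 0.75 m; q_2 = 0.74 × 0.57 × 0.75 = 0.3164 m³/s
w_3 = (3.7 − 1.2)/2 = 1.25 m; q_3 = 0.81 × 0.81 × 1.25 = 0.8201 m³/s
w_4 = (6.7 − 2.1)/2 = 2.3 m; q_4 = 0.86 × 1.03 × 2.3 = 2.037 m³/s
w_5 = (7.6 − 3.7)/2 = 1.95 m; q_5 = 1.10 × 1.38 × 1.95 = 2.960 m³/s
w_6 = (8.6 − 6.7)/2 = 0.95 m; q_6 = 0.82 × 0.92 × 0.95 = 0.7167 m³/s
w_7 = (8.6 − 7.6)/2 = 0.5 m; q_7 = 0.53 × 0.34 × 0.5 = 0.09010 m³/s
Q = Σ qᵢ = 6.993 m³/s

6.99 m³/s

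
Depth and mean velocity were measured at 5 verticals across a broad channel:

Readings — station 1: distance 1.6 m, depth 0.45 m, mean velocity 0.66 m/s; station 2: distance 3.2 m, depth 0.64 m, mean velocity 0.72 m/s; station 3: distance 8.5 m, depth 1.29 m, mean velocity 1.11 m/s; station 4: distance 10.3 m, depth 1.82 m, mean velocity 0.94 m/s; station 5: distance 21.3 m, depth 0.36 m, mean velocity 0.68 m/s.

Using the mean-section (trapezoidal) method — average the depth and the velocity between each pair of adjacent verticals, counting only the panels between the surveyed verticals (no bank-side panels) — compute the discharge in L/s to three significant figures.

17900 L/s

Panel 1-2: Δb = 1.6 m, d̄ = (0.45+0.64)/2 = 0.545, v̄ = (0.66+0.72)/2 = 0.69 → q = 1.6×0.545×0.69 = 0.6017 m³/s
Panel 2-3: Δb = 5.3 m, d̄ = (0.64+1.29)/2 = 0.965, v̄ = (0.72+1.11)/2 = 0.915 → q = 5.3×0.965×0.915 = 4.680 m³/s
Panel 3-4: Δb = 1.8 m, d̄ = (1.29+1.82)/2 = 1.555, v̄ = (1.11+0.94)/2 = 1.025 → q = 1.8×1.555×1.025 = 2.869 m³/s
Panel 4-5: Δb = 11 m, d̄ = (1.82+0.36)/2 = 1.09, v̄ = (0.94+0.68)/2 = 0.81 → q = 11×1.09×0.81 = 9.712 m³/s
Q = Σ q = 17.86 m³/s
= 17.86 × 1000 = 17860 L/s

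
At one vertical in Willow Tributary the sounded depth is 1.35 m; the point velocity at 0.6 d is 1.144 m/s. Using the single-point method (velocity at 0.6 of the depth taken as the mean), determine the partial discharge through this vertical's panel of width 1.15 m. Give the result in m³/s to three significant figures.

v̄ = v₀.₆ = 1.144 m/s
q = v̄ × d × w = 1.144 × 1.35 × 1.15 = 1.776 m³/s

1.78 m³/s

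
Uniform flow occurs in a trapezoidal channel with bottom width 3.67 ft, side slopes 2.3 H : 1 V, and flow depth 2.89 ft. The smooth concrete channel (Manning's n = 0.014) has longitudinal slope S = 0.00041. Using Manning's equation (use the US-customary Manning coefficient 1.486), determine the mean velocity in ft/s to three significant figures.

2.99 ft/s

A = (b + z·y)·y = (3.67 + 2.3×2.89)×2.89 = 29.82 ft²
P = b + 2y√(1+z²) = 3.67 + 2×2.89×√(1+2.3²) = 18.17 ft
R = A/P = 29.82/18.17 = 1.641 ft
Q = (1.486/n)·A·R^(2/3)·S^(1/2) = (1.486/0.014) × 29.82 × 1.641^(2/3) × 0.00041^(1/2) = 89.16 ft³/s
V = Q/A = 89.16/29.82 = 2.990 ft/s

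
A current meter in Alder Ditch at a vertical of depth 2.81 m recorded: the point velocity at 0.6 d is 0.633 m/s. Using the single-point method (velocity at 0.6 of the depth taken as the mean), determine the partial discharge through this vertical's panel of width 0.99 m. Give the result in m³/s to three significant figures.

v̄ = v₀.₆ = 0.633 m/s
q = v̄ × d × w = 0.6330 × 2.81 × 0.99 = 1.761 m³/s

1.76 m³/s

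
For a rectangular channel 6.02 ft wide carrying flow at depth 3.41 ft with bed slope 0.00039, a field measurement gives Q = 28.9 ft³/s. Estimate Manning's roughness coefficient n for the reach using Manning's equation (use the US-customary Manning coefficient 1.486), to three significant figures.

0.0285

A = b·y = 6.02 × 3.41 = 20.53 ft²
P = b + 2y = 6.02 + 2×3.41 = 12.84 ft
R = A/P = 20.53/12.84 = 1.599 ft
n = (1.486/Q)·A·R^(2/3)·S^(1/2) = (1.486/28.9) × 20.53 × 1.367 × 0.01975 = 0.02850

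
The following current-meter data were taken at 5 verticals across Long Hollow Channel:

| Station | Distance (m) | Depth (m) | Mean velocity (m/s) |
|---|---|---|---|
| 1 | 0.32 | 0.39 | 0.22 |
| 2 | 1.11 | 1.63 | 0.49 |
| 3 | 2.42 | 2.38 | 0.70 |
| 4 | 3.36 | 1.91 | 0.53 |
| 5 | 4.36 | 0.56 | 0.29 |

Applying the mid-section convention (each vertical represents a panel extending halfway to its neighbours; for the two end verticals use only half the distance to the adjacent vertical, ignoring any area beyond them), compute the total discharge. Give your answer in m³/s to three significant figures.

w_1 = (1.11 − 0.32)/2 = 0.395 m; q_1 = 0.22 × 0.39 × 0.395 = 0.03389 m³/s
w_2 = (2.42 − 0.32)/2 = 1.05 m; q_2 = 0.49 × 1.63 × 1.05 = 0.8386 m³/s
w_3 = (3.36 − 1.11)/2 = 1.125 m; q_3 = 0.70 × 2.38 × 1.125 = 1.874 m³/s
w_4 = (4.36 − 2.42)/2 = 0.97 m; q_4 = 0.53 × 1.91 × 0.97 = 0.9819 m³/s
w_5 = (4.36 − 3.36)/2 = 0.5 m; q_5 = 0.29 × 0.56 × 0.5 = 0.08120 m³/s
Q = Σ qᵢ = 3.810 m³/s

3.81 m³/s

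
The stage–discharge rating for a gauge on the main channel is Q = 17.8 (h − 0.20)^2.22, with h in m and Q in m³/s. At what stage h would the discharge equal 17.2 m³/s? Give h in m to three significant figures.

h − h₀ = (Q/C)^(1/b) = (17.2/17.8)^(1/2.22) = 0.9847 m
h = 0.20 + 0.9847 = 1.185 m

1.18 m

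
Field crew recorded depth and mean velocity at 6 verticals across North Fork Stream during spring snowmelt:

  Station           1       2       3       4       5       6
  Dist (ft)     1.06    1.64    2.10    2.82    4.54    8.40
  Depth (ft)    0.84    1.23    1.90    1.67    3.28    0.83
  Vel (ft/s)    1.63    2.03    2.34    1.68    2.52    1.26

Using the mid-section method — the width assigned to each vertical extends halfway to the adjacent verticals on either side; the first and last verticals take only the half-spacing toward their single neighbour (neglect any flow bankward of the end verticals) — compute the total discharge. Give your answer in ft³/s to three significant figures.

w_1 = (1.64 − 1.06)/2 = 0.29 ft; q_1 = 1.63 × 0.84 × 0.29 = 0.3971 ft³/s
w_2 = (2.10 − 1.06)/2 = 0.52 ft; q_2 = 2.03 × 1.23 × 0.52 = 1.298 ft³/s
w_3 = (2.82 − 1.64)/2 = 0.59 ft; q_3 = 2.34 × 1.90 × 0.59 = 2.623 ft³/s
w_4 = (4.54 − 2.10)/2 = 1.22 ft; q_4 = 1.68 × 1.67 × 1.22 = 3.423 ft³/s
w_5 = (8.40 − 2.82)/2 = 2.79 ft; q_5 = 2.52 × 3.28 × 2.79 = 23.06 ft³/s
w_6 = (8.40 − 4.54)/2 = 1.93 ft; q_6 = 1.26 × 0.83 × 1.93 = 2.018 ft³/s
Q = Σ qᵢ = 32.82 ft³/s

32.8 ft³/s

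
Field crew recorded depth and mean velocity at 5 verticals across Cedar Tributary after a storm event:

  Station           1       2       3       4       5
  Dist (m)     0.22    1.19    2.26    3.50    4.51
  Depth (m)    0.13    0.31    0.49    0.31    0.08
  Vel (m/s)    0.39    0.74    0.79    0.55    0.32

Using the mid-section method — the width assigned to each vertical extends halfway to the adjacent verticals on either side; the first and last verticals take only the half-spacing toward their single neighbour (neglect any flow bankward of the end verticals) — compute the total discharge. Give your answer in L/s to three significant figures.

910 L/s

w_1 = (1.19 − 0.22)/2 = 0.485 m; q_1 = 0.39 × 0.13 × 0.485 = 0.02459 m³/s
w_2 = (2.26 − 0.22)/2 = 1.02 m; q_2 = 0.74 × 0.31 × 1.02 = 0.2340 m³/s
w_3 = (3.50 − 1.19)/2 = 1.155 m; q_3 = 0.79 × 0.49 × 1.155 = 0.4471 m³/s
w_4 = (4.51 − 2.26)/2 = 1.125 m; q_4 = 0.55 × 0.31 × 1.125 = 0.1918 m³/s
w_5 = (4.51 − 3.50)/2 = 0.505 m; q_5 = 0.32 × 0.08 × 0.505 = 0.01293 m³/s
Q = Σ qᵢ = 0.9104 m³/s
= 0.9104 × 1000 = 910.4 L/s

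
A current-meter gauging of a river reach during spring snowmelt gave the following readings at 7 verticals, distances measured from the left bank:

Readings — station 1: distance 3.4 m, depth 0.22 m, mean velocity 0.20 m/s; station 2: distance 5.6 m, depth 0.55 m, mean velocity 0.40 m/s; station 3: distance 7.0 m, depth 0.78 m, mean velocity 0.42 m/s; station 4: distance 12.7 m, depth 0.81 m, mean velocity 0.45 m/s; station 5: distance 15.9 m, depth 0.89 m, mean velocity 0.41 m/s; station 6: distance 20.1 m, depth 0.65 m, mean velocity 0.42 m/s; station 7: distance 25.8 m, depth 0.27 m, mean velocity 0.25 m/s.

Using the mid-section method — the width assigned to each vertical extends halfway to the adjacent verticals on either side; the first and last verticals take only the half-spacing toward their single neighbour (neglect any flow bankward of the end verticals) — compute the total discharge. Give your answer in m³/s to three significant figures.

w_1 = (5.6 − 3.4)/2 = 1.1 m; q_1 = 0.20 × 0.22 × 1.1 = 0.04840 m³/s
w_2 = (7.0 − 3.4)/2 = 1.8 m; q_2 = 0.40 × 0.55 × 1.8 = 0.3960 m³/s
w_3 = (12.7 − 5.6)/2 = 3.55 m; q_3 = 0.42 × 0.78 × 3.55 = 1.163 m³/s
w_4 = (15.9 − 7.0)/2 = 4.45 m; q_4 = 0.45 × 0.81 × 4.45 = 1.622 m³/s
w_5 = (20.1 − 12.7)/2 = 3.7 m; q_5 = 0.41 × 0.89 × 3.7 = 1.350 m³/s
w_6 = (25.8 − 15.9)/2 = 4.95 m; q_6 = 0.42 × 0.65 × 4.95 = 1.351 m³/s
w_7 = (25.8 − 20.1)/2 = 2.85 m; q_7 = 0.25 × 0.27 × 2.85 = 0.1924 m³/s
Q = Σ qᵢ = 6.123 m³/s

6.12 m³/s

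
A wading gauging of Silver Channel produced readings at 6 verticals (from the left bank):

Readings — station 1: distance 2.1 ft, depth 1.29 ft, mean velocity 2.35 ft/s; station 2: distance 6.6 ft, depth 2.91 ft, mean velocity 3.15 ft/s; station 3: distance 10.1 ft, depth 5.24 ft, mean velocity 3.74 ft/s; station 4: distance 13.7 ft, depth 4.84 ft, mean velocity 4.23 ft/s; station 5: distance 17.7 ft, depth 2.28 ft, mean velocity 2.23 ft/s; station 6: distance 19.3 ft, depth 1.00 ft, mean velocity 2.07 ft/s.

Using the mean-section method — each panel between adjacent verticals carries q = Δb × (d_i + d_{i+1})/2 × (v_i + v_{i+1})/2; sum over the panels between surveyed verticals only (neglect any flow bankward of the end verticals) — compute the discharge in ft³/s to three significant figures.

Panel 1-2: Δb = 4.5 ft, d̄ = (1.29+2.91)/2 = 2.1, v̄ = (2.35+3.15)/2 = 2.75 → q = 4.5×2.1×2.75 = 25.99 ft³/s
Panel 2-3: Δb = 3.5 ft, d̄ = (2.91+5.24)/2 = 4.075, v̄ = (3.15+3.74)/2 = 3.445 → q = 3.5×4.075×3.445 = 49.13 ft³/s
Panel 3-4: Δb = 3.6 ft, d̄ = (5.24+4.84)/2 = 5.04, v̄ = (3.74+4.23)/2 = 3.985 → q = 3.6×5.04×3.985 = 72.30 ft³/s
Panel 4-5: Δb = 4 ft, d̄ = (4.84+2.28)/2 = 3.56, v̄ = (4.23+2.23)/2 = 3.23 → q = 4×3.56×3.23 = 46.00 ft³/s
Panel 5-6: Δb = 1.6 ft, d̄ = (2.28+1.00)/2 = 1.64, v̄ = (2.23+2.07)/2 = 2.15 → q = 1.6×1.64×2.15 = 5.642 ft³/s
Q = Σ q = 199.1 ft³/s

199 ft³/s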